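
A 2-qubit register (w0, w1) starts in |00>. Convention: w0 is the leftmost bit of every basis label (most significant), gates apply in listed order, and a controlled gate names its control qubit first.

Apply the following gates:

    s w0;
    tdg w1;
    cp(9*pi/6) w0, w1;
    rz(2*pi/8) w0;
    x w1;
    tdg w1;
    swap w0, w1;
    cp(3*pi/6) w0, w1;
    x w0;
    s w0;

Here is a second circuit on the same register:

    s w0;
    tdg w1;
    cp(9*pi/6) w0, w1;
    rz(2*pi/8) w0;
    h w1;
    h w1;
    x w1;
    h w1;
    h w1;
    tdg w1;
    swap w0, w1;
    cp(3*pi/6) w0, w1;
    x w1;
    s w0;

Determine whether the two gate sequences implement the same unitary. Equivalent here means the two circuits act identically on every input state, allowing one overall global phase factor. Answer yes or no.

No, they are not equivalent — no single phase factor reconciles the two unitaries.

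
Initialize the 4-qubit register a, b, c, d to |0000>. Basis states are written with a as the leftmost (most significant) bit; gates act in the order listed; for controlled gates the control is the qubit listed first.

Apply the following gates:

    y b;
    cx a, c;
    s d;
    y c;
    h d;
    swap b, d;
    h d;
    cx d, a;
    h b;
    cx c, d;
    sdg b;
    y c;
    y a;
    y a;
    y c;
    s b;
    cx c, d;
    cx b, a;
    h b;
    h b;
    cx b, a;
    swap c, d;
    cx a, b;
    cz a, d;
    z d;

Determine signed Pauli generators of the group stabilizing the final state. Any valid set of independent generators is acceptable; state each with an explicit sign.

The stabilizer group can be generated by +XXXI, +ZIZI, +IZZI, -IIIZ, among other valid generating sets. Key observation: the block from step 10 through step 17 cancels to the identity and can be dropped.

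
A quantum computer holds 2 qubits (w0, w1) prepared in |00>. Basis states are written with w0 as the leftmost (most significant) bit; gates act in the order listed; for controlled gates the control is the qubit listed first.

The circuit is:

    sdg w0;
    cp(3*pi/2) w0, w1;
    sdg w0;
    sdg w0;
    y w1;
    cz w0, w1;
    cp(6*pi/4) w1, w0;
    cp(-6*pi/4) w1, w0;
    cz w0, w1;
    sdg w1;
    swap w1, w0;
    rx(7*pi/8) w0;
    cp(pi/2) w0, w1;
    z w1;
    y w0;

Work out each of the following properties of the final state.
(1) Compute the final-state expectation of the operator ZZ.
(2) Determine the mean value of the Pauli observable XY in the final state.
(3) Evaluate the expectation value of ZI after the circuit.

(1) The expectation value of ZZ is -sqrt(sqrt(2) + 2)/2. Key observation: steps 6-9 multiply out to the identity, so the circuit reduces to the remaining gates.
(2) In the final state, XY has expectation 0.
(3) In the final state, ZI has expectation -sqrt(sqrt(2) + 2)/2.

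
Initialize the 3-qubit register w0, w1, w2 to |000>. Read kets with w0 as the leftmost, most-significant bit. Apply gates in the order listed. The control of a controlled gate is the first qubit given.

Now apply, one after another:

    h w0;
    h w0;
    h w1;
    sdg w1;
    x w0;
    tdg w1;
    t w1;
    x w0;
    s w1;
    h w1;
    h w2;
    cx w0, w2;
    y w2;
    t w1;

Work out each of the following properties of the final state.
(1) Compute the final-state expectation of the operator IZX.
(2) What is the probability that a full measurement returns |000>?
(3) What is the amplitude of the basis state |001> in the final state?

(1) In the final state, IZX has expectation -1. Key observation: the block from step 3 through step 10 cancels to the identity and can be dropped.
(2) The probability of measuring |000> is 1/2.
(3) The final state's coefficient on |001> equals sqrt(2)*I/2.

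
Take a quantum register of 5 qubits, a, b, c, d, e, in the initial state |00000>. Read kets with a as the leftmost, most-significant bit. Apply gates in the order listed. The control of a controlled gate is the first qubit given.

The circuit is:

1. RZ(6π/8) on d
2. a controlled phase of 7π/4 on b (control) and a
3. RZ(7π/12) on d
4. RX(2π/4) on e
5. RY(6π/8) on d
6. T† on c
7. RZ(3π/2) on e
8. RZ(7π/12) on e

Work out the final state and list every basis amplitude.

The resulting statevector has amplitude sqrt(4 - 2*sqrt(2))*exp(7*I*pi/24)/4 on |00000>, -sqrt(4 - 2*sqrt(2))*exp(7*I*pi/8)/4 on |00001>, sqrt(2*sqrt(2) + 4)*exp(7*I*pi/24)/4 on |00010>, -sqrt(2*sqrt(2) + 4)*exp(7*I*pi/8)/4 on |00011>, and 0 on every other basis state.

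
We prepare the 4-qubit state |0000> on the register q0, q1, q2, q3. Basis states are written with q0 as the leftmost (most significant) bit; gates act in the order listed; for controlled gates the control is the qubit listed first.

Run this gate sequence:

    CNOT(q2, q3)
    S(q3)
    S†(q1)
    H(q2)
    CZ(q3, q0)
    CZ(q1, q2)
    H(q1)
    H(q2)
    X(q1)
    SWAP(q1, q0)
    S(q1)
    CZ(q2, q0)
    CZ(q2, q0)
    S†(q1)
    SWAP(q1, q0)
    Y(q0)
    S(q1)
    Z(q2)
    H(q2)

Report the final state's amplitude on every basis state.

After the circuit, the state carries amplitude I/2 on |1000>, I/2 on |1010>, -1/2 on |1100>, -1/2 on |1110>, and 0 on every other basis state. Key observation: steps 10-15 multiply out to the identity, so the circuit reduces to the remaining gates.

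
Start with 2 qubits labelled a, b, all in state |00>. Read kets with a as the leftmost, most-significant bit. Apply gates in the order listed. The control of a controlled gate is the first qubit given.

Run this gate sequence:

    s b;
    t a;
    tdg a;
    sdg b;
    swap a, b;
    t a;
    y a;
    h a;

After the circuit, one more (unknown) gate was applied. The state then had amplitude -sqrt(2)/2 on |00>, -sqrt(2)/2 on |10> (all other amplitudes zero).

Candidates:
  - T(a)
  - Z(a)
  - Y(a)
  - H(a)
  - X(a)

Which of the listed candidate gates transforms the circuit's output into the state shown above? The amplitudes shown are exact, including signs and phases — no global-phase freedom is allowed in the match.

The unique candidate consistent with the amplitudes is Y(a).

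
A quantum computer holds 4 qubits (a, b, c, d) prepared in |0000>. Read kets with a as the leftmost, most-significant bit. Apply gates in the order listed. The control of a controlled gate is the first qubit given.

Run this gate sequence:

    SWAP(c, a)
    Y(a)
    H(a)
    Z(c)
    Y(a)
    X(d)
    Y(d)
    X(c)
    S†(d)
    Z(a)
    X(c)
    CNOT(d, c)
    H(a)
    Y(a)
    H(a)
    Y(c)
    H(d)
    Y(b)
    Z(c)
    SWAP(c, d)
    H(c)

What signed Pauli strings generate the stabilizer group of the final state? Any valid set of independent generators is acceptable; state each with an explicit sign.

One valid set of independent stabilizer generators is +XIII, -IZII, +IIZI, -IIIZ (any independent generating set of the same group is equally correct).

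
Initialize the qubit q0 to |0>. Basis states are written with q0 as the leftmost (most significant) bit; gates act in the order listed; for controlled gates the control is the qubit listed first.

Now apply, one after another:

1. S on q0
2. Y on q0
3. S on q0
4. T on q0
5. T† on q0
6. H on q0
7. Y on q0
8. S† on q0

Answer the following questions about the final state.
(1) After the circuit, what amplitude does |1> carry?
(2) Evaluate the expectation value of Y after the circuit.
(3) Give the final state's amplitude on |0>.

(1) |1> carries amplitude -sqrt(2)/2 in the final state.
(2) In the final state, Y has expectation -1.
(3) The amplitude on |0> is -sqrt(2)*I/2.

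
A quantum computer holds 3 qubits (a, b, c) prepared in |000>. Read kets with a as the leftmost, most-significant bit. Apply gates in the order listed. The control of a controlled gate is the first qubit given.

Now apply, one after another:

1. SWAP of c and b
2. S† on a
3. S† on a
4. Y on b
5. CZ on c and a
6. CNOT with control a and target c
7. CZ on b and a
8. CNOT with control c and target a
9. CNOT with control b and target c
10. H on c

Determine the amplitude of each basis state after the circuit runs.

The resulting statevector has amplitude sqrt(2)*I/2 on |010>, -sqrt(2)*I/2 on |011>, and 0 on every other basis state.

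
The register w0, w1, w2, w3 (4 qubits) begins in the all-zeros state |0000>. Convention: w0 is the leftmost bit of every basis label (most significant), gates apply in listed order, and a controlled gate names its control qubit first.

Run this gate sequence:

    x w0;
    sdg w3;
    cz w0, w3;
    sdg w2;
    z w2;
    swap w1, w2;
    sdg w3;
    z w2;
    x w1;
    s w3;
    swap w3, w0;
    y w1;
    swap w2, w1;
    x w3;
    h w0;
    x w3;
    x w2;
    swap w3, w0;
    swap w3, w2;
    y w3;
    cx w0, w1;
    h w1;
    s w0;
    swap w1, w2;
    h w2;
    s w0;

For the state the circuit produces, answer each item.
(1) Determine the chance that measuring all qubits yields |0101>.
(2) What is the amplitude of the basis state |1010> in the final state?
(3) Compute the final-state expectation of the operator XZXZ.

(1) A full measurement returns |0101> with probability 0.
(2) The amplitude on |1010> is sqrt(2)/2.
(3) The expectation value of XZXZ is 0.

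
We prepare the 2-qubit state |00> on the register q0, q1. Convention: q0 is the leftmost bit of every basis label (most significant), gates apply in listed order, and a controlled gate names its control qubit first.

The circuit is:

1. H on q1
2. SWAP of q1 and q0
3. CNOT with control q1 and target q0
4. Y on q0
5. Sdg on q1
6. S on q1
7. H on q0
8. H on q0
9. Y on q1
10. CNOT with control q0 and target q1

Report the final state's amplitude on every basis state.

The final amplitudes are 0 on |00>, sqrt(2)/2 on |01>, -sqrt(2)/2 on |10>, 0 on |11>.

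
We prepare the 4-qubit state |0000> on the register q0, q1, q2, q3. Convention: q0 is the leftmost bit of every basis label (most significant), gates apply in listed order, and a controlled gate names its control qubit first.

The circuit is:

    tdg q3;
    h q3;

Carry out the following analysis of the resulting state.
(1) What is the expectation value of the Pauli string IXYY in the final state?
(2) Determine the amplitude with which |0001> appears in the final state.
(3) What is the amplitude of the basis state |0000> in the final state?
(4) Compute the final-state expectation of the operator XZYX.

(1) In the final state, IXYY has expectation 0.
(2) The final state's coefficient on |0001> equals sqrt(2)/2.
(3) |0000> carries amplitude sqrt(2)/2 in the final state.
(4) In the final state, XZYX has expectation 0.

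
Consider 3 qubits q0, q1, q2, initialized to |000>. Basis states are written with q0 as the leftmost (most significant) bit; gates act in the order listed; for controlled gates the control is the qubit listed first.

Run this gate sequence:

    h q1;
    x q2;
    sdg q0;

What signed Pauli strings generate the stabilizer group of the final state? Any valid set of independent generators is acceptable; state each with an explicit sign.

The final state is stabilized by the group generated by +IXI, +ZII, -IIZ; other independent generating sets are equally valid.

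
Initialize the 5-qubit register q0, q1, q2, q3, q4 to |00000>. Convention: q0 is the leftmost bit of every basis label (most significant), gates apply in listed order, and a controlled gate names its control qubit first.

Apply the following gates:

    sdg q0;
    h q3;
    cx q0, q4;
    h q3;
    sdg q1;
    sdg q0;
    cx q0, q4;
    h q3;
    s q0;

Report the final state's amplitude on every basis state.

After the circuit, the state carries amplitude sqrt(2)/2 on |00000>, sqrt(2)/2 on |00010>, and 0 on every other basis state.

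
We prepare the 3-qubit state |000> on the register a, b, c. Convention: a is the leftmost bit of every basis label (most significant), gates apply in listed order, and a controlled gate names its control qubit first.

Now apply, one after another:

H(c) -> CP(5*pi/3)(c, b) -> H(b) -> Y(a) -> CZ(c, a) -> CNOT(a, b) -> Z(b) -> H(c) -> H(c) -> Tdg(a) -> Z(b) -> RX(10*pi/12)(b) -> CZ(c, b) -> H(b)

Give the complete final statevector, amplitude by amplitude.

The resulting statevector has amplitude (-sqrt(3) - 1 - sqrt(3)*I + I)*exp(3*I*pi/4)/4 on |100>, (1 + sqrt(3) - I + sqrt(3)*I)*exp(3*I*pi/4)/4 on |111>, and 0 on every other basis state. Key observation: steps 8-9 multiply out to the identity, so the circuit reduces to the remaining gates.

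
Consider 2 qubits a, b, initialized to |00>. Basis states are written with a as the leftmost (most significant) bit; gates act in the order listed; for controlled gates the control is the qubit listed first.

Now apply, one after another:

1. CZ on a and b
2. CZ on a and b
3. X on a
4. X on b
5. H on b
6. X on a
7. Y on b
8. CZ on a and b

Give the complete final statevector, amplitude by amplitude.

The resulting statevector has amplitude sqrt(2)*I/2 on |00>, sqrt(2)*I/2 on |01>, 0 on |10>, 0 on |11>.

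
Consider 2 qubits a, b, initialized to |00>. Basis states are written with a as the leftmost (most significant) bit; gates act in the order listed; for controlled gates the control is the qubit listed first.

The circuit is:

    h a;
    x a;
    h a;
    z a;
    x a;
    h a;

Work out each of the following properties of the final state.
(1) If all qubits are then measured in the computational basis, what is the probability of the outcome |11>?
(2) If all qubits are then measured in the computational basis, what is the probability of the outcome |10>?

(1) Outcome |11> occurs with probability 0. Key observation: the block from step 1 through step 4 cancels to the identity and can be dropped.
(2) Outcome |10> occurs with probability 1/2.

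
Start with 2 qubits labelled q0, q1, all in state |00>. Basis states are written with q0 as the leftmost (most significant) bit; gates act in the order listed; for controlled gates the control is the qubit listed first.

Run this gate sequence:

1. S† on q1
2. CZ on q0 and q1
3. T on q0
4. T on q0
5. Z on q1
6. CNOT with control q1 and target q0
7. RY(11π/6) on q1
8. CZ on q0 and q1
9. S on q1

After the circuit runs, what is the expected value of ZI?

The observable ZI averages to 1.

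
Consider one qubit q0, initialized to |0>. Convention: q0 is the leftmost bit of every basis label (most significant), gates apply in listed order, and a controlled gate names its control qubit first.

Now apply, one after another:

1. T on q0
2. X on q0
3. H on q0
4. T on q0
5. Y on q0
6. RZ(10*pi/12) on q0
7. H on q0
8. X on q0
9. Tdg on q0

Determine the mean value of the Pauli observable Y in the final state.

The expectation value of Y is 1/4 + sqrt(3)/4.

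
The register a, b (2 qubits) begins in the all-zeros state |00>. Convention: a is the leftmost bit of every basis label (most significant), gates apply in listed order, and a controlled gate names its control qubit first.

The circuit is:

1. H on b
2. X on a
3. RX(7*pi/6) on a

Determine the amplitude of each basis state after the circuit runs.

The final amplitudes are I*(-sqrt(3) - 1)/4 on |00>, I*(-sqrt(3) - 1)/4 on |01>, 1/4 - sqrt(3)/4 on |10>, 1/4 - sqrt(3)/4 on |11>.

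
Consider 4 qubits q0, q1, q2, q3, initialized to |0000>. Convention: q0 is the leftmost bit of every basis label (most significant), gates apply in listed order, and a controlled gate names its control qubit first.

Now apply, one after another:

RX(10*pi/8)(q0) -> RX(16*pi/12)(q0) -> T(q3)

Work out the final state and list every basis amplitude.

The final amplitudes are -sqrt(3*sqrt(2) + 6)/4 + sqrt(2 - sqrt(2))/4 on |0000>, I*sqrt(6 - 3*sqrt(2))/4 + I*sqrt(sqrt(2) + 2)/4 on |1000>, and 0 on every other basis state.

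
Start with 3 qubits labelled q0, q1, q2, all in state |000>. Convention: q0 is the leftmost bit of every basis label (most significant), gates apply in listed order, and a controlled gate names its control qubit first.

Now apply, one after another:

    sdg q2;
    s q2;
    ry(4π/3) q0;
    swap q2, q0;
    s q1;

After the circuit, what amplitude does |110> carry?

The final state's coefficient on |110> equals 0.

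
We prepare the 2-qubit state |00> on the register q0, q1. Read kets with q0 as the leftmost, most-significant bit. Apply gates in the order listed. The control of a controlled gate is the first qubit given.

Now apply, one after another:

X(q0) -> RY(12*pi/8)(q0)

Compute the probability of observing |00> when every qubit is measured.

A full measurement returns |00> with probability 1/2.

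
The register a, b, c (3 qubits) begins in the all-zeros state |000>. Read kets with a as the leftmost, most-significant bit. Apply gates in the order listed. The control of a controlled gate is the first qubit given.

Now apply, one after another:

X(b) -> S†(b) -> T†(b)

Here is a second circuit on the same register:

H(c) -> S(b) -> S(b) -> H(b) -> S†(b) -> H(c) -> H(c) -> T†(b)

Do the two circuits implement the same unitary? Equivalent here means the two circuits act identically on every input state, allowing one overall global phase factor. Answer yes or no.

No — the two circuits implement different unitaries, even allowing a global phase.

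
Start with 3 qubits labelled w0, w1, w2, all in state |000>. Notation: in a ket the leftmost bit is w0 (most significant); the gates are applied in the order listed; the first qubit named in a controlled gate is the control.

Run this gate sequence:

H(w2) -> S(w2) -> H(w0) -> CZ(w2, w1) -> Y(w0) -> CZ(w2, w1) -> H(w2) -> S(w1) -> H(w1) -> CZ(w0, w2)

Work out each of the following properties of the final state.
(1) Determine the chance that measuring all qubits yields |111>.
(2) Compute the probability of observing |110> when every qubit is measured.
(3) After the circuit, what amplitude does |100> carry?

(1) Outcome |111> occurs with probability 1/8.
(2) The probability of measuring |110> is 1/8.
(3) The final state's coefficient on |100> equals -1/4 + I/4.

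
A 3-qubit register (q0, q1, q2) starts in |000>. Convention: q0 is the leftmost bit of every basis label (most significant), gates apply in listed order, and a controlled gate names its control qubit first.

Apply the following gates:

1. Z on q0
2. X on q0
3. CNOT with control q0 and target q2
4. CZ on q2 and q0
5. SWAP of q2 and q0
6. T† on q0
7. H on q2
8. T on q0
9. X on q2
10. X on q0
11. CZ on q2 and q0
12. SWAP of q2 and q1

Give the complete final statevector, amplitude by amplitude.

After the circuit, the state carries amplitude sqrt(2)/2 on |000>, -sqrt(2)/2 on |010>, and 0 on every other basis state.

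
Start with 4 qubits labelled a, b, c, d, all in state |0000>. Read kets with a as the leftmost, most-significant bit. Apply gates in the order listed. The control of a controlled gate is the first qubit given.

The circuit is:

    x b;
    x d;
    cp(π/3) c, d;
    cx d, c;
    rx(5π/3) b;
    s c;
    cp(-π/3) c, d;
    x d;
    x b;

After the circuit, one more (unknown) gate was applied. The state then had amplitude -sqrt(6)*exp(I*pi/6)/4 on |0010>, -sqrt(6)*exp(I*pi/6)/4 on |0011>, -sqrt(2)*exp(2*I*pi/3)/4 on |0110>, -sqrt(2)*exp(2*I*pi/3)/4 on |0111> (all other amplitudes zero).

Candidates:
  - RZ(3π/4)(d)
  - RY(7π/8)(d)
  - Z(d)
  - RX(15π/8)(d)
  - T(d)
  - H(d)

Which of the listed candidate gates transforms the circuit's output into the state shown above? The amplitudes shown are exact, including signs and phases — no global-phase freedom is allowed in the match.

It was H(d) that produced the state shown.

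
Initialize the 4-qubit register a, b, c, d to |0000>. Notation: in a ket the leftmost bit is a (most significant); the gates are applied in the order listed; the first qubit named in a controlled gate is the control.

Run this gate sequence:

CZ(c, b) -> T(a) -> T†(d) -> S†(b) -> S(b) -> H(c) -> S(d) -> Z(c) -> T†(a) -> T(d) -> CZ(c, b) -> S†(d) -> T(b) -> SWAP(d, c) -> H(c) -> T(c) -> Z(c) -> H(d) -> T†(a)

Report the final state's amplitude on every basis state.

The final amplitudes are sqrt(2)/2 on |0001>, -sqrt(2)*exp(I*pi/4)/2 on |0011>, and 0 on every other basis state.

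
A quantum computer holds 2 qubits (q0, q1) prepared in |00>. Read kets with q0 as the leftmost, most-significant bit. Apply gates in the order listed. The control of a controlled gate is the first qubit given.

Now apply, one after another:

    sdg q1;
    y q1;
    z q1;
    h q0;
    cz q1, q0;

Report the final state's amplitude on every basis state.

After the circuit, the state carries amplitude 0 on |00>, -sqrt(2)*I/2 on |01>, 0 on |10>, sqrt(2)*I/2 on |11>.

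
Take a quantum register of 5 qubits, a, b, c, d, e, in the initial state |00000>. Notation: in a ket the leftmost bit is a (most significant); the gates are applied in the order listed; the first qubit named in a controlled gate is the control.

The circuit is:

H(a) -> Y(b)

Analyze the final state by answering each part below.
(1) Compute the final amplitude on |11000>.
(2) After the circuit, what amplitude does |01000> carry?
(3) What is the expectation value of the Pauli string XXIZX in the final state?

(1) The final state's coefficient on |11000> equals sqrt(2)*I/2.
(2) The final state's coefficient on |01000> equals sqrt(2)*I/2.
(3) The expectation value of XXIZX is 0.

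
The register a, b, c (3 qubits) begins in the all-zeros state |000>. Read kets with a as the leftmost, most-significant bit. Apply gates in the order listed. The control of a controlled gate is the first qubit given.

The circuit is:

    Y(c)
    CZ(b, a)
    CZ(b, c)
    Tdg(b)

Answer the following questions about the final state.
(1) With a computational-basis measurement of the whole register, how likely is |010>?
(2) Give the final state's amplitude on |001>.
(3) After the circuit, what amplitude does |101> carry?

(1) The probability of measuring |010> is 0.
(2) |001> carries amplitude I in the final state.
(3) The final state's coefficient on |101> equals 0.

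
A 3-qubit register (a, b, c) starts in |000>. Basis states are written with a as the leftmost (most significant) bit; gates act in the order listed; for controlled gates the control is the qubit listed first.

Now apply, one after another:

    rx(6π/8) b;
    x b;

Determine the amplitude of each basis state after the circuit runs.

The final amplitudes are -I*sqrt(sqrt(2) + 2)/2 on |000>, sqrt(2 - sqrt(2))/2 on |010>, and 0 on every other basis state.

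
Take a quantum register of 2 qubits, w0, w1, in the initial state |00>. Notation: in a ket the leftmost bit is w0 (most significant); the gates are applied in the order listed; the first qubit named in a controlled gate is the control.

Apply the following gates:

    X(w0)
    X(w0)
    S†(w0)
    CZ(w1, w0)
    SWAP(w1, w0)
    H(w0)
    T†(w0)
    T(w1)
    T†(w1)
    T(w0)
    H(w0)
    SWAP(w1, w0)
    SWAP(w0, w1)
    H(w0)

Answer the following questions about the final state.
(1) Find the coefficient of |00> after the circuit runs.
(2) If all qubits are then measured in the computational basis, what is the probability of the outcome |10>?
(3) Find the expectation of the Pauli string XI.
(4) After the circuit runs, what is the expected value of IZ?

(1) The amplitude on |00> is sqrt(2)/2. Key observation: steps 5-12 multiply out to the identity, so the circuit reduces to the remaining gates.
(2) A full measurement returns |10> with probability 1/2.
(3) The expectation value of XI is 1.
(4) The observable IZ averages to 1.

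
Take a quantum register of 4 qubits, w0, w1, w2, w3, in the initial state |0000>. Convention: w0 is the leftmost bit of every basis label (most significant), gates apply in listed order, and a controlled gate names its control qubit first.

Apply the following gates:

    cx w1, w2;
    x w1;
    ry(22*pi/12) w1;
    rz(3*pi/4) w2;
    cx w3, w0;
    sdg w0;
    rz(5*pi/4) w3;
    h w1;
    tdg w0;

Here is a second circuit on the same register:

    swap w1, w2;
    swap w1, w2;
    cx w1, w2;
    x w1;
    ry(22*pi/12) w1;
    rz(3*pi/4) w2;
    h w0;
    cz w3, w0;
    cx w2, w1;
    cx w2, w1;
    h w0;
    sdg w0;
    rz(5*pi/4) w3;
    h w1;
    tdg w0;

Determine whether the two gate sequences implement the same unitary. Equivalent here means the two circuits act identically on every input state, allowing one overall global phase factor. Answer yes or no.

Yes, they are equivalent — the unitaries differ by at most a global phase.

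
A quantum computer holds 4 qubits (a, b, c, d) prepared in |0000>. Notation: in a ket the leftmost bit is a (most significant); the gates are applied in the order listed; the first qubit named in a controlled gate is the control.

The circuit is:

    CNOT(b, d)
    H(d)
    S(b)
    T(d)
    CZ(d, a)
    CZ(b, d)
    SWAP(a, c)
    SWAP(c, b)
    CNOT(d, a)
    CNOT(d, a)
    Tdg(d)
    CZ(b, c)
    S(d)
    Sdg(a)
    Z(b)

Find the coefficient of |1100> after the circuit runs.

The amplitude on |1100> is 0.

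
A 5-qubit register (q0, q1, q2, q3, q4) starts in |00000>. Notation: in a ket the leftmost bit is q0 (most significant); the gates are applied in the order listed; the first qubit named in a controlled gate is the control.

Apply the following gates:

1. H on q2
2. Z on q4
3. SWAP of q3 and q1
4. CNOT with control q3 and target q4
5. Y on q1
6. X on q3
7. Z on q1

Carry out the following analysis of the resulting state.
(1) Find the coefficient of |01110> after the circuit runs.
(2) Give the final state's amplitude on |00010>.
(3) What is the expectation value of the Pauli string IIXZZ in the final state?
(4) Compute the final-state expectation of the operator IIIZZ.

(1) The final state's coefficient on |01110> equals -sqrt(2)*I/2.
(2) The final state's coefficient on |00010> equals 0.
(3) The observable IIXZZ averages to -1.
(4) The expectation value of IIIZZ is -1.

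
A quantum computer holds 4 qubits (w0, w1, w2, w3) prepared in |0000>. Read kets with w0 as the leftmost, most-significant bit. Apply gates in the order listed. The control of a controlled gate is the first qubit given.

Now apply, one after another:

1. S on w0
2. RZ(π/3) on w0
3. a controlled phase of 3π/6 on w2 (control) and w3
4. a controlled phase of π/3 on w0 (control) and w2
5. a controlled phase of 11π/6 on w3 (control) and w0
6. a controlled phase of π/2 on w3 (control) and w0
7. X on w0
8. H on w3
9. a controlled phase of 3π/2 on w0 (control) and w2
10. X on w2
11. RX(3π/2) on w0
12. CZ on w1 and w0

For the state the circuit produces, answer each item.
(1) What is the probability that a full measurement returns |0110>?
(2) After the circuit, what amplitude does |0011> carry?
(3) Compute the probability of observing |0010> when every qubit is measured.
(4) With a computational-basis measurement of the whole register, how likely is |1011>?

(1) Outcome |0110> occurs with probability 0.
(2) The amplitude on |0011> is -exp(I*pi/3)/2.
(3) The probability of measuring |0010> is 1/4.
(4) Outcome |1011> occurs with probability 1/4.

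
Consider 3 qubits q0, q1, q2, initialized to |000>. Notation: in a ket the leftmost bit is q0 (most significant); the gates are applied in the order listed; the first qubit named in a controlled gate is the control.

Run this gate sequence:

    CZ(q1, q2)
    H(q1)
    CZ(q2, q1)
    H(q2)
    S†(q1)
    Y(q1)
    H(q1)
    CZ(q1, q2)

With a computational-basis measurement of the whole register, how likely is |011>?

A full measurement returns |011> with probability 1/4.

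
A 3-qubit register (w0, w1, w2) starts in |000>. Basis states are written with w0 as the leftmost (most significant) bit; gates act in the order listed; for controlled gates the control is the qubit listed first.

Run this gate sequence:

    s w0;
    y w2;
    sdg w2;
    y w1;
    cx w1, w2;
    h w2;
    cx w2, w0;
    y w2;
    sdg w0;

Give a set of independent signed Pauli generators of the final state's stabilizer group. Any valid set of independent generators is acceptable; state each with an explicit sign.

The final state is stabilized by the group generated by -XIY, -ZIZ, -IZI; other independent generating sets are equally valid.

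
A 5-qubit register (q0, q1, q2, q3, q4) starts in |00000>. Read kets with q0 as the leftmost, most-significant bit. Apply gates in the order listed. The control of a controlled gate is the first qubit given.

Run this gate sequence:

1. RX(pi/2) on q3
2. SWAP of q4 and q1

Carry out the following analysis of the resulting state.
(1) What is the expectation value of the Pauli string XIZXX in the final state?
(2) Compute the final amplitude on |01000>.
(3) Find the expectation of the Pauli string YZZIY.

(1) The observable XIZXX averages to 0.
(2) The amplitude on |01000> is 0.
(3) The expectation value of YZZIY is 0.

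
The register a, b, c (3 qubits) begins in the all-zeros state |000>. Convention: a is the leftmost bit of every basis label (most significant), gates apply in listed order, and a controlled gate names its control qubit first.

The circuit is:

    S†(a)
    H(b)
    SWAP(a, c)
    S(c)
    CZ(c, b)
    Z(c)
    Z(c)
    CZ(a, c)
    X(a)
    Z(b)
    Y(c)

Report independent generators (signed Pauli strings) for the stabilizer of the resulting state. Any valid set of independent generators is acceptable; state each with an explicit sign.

The stabilizer group can be generated by -IXI, -ZII, -IIZ, among other valid generating sets.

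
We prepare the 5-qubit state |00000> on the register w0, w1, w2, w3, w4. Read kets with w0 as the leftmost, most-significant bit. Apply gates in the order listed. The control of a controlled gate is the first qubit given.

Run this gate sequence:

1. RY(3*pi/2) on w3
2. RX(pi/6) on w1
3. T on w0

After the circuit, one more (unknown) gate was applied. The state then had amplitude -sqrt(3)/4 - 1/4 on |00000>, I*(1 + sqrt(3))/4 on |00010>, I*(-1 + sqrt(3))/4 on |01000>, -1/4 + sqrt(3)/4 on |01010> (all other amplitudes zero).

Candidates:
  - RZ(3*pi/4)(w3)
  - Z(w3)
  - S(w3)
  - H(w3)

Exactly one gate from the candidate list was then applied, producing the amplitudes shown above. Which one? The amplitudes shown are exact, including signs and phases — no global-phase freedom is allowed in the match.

The unique candidate consistent with the amplitudes is S(w3).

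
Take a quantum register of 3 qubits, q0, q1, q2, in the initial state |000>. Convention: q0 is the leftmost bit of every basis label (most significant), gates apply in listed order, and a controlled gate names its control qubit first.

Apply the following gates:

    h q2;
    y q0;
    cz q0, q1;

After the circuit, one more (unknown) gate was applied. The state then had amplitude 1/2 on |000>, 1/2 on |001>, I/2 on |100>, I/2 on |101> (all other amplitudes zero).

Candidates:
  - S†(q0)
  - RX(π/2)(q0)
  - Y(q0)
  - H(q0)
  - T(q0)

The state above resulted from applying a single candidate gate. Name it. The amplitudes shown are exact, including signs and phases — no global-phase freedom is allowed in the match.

The unique candidate consistent with the amplitudes is RX(π/2)(q0).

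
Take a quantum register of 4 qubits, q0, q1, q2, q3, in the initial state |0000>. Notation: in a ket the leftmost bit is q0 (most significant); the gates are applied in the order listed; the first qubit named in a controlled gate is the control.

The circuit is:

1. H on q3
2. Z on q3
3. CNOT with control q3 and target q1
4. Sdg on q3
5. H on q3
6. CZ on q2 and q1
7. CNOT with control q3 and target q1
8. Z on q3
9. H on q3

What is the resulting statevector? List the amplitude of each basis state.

After the circuit, the state carries amplitude sqrt(2)*(1 + I)/4 on |0000>, sqrt(2)*(1 - I)/4 on |0001>, sqrt(2)*(-1 + I)/4 on |0100>, sqrt(2)*(1 + I)/4 on |0101>, and 0 on every other basis state.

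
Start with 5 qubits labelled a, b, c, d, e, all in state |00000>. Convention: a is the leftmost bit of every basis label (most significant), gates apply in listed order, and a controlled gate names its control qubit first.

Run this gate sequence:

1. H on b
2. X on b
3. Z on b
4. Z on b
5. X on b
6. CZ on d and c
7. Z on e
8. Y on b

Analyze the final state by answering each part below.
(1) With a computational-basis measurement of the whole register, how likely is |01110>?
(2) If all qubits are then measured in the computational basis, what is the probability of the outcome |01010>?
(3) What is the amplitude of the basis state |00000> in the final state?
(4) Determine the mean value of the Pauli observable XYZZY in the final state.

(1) A full measurement returns |01110> with probability 0.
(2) A full measurement returns |01010> with probability 0.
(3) The amplitude on |00000> is -sqrt(2)*I/2.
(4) The expectation value of XYZZY is 0.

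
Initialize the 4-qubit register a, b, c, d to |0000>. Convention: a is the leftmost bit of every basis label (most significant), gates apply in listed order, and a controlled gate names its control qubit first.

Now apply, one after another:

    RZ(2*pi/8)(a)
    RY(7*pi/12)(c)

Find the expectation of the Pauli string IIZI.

In the final state, IIZI has expectation -sqrt(6)/4 + sqrt(2)/4.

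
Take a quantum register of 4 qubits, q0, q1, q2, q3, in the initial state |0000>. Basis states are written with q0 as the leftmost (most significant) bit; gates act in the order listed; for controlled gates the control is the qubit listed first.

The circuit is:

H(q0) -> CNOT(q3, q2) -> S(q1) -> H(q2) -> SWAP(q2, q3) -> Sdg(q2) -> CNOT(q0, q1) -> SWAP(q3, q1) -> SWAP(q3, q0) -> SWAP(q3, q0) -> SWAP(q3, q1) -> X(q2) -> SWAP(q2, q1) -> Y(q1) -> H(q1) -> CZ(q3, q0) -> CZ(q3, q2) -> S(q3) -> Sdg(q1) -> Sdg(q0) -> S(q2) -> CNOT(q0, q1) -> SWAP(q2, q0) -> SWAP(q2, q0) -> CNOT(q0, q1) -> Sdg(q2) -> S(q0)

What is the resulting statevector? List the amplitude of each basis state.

After the circuit, the state carries amplitude -sqrt(2)*I/4 on |0000>, sqrt(2)/4 on |0001>, 0 on |0010>, 0 on |0011>, -sqrt(2)/4 on |0100>, -sqrt(2)*I/4 on |0101>, 0 on |0110>, 0 on |0111>, 0 on |1000>, 0 on |1001>, -sqrt(2)*I/4 on |1010>, sqrt(2)/4 on |1011>, 0 on |1100>, 0 on |1101>, -sqrt(2)/4 on |1110>, -sqrt(2)*I/4 on |1111>. Key observation: steps 20-27 multiply out to the identity, so the circuit reduces to the remaining gates.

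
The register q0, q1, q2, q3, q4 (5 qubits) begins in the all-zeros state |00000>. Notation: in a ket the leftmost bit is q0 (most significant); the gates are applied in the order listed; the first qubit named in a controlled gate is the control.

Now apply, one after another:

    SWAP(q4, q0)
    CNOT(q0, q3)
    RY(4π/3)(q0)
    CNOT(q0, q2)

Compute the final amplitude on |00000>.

The amplitude on |00000> is -1/2.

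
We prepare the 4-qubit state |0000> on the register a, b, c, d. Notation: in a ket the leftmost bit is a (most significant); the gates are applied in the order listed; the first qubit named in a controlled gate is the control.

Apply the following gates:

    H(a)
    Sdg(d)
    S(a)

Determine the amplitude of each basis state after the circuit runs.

After the circuit, the state carries amplitude sqrt(2)/2 on |0000>, sqrt(2)*I/2 on |1000>, and 0 on every other basis state.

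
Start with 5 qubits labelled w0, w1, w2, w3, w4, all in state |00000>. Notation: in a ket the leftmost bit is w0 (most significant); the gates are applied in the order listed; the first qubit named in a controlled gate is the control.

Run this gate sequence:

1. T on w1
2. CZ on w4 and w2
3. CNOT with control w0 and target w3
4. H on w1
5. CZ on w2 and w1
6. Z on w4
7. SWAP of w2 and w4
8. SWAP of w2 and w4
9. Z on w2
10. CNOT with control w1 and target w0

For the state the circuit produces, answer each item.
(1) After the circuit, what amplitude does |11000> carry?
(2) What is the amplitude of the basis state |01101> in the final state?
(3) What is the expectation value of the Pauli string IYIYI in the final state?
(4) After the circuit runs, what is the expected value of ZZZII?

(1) The amplitude on |11000> is sqrt(2)/2.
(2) The amplitude on |01101> is 0.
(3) The expectation value of IYIYI is 0.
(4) The observable ZZZII averages to 1.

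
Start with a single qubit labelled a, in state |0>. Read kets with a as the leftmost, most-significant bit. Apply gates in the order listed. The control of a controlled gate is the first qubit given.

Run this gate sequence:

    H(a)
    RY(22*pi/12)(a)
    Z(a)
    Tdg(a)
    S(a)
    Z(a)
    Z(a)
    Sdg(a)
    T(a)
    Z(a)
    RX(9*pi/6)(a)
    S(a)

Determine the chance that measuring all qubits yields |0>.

Outcome |0> occurs with probability 1/2. Key observation: steps 3-10 multiply out to the identity, so the circuit reduces to the remaining gates.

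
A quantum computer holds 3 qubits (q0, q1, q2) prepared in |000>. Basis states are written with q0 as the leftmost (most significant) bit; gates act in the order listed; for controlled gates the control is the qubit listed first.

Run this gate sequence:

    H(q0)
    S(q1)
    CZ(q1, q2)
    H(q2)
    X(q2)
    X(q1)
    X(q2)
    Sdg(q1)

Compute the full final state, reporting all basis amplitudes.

The resulting statevector has amplitude 0 on |000>, 0 on |001>, -I/2 on |010>, -I/2 on |011>, 0 on |100>, 0 on |101>, -I/2 on |110>, -I/2 on |111>.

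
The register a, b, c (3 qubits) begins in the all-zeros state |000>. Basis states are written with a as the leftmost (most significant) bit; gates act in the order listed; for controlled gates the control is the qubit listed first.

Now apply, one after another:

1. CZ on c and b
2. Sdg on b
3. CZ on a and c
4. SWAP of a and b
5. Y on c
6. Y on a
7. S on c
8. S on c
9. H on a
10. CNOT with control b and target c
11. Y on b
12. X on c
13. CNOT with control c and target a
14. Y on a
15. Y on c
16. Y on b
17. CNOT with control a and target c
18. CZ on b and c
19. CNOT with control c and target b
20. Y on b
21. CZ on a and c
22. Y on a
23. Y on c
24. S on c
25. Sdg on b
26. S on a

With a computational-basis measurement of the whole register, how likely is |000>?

Outcome |000> occurs with probability 0.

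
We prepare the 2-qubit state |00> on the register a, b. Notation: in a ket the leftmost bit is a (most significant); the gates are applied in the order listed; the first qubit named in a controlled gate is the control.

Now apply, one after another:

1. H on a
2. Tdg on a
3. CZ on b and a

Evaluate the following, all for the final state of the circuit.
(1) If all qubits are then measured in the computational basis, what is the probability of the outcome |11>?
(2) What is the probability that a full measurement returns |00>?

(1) The probability of measuring |11> is 0.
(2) A full measurement returns |00> with probability 1/2.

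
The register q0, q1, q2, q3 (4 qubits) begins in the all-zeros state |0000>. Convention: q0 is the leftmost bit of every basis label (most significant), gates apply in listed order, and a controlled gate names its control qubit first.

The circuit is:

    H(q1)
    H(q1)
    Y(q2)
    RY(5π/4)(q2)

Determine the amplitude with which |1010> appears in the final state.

|1010> carries amplitude 0 in the final state.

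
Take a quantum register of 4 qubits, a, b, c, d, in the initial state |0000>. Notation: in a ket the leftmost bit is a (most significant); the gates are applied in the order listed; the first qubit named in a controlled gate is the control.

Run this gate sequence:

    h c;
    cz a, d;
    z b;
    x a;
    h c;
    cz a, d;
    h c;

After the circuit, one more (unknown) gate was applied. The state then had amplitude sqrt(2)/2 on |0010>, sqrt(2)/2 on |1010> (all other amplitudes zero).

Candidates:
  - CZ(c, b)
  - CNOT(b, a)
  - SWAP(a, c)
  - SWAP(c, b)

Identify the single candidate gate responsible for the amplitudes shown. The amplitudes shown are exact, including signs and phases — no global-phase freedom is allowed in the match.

It was SWAP(a, c) that produced the state shown.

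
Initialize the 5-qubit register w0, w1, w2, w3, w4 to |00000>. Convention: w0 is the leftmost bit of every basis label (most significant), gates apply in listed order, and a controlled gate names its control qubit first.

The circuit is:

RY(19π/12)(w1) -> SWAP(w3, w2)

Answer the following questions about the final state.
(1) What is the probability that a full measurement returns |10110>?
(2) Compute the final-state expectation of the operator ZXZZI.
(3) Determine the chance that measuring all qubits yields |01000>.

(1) Outcome |10110> occurs with probability 0.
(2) The expectation value of ZXZZI is -sqrt(6)/4 - sqrt(2)/4.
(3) A full measurement returns |01000> with probability -sqrt(6)/8 + sqrt(2)/8 + 1/2.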